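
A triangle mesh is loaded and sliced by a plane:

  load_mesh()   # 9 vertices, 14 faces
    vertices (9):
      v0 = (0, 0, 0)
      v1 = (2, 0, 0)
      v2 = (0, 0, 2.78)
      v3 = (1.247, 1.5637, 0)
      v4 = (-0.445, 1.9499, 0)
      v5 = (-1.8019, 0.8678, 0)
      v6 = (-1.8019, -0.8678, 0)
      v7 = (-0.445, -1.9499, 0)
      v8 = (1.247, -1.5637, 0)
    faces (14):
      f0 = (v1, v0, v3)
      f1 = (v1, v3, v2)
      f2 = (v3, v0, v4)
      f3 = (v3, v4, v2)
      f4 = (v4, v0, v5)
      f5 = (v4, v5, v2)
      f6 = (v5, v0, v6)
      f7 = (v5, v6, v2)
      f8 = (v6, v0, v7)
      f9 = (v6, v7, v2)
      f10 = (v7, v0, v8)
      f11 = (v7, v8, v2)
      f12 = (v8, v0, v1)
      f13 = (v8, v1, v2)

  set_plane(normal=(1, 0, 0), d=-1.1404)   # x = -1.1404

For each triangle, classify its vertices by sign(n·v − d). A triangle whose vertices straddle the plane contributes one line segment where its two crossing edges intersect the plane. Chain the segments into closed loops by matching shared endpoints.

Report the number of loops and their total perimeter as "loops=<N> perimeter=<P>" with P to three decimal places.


Straddling triangles (6 of 14):
  (v4,v0,v5) [++-] → (-1.1404, 0.54922, 0)–(-1.1404, 1.39533, 0)  len=0.8461
  (v4,v5,v2) [+-+] → (-1.1404, 1.39533, 0)–(-1.1404, 0.54922, 1.02057)  len=1.3257
  (v5,v0,v6) [-+-] → (-1.1404, 0.54922, 0)–(-1.1404, -0.54922, 0)  len=1.0984
  (v5,v6,v2) [--+] → (-1.1404, -0.54922, 1.02057)–(-1.1404, 0.54922, 1.02057)  len=1.0984
  (v6,v0,v7) [-++] → (-1.1404, -0.54922, 0)–(-1.1404, -1.39533, 0)  len=0.8461
  (v6,v7,v2) [-++] → (-1.1404, -1.39533, 0)–(-1.1404, -0.54922, 1.02057)  len=1.3257

Chained into 1 loop(s):
  loop 1: 6 segments, perimeter = 6.5405
Total perimeter = 6.541

loops=1 perimeter=6.541


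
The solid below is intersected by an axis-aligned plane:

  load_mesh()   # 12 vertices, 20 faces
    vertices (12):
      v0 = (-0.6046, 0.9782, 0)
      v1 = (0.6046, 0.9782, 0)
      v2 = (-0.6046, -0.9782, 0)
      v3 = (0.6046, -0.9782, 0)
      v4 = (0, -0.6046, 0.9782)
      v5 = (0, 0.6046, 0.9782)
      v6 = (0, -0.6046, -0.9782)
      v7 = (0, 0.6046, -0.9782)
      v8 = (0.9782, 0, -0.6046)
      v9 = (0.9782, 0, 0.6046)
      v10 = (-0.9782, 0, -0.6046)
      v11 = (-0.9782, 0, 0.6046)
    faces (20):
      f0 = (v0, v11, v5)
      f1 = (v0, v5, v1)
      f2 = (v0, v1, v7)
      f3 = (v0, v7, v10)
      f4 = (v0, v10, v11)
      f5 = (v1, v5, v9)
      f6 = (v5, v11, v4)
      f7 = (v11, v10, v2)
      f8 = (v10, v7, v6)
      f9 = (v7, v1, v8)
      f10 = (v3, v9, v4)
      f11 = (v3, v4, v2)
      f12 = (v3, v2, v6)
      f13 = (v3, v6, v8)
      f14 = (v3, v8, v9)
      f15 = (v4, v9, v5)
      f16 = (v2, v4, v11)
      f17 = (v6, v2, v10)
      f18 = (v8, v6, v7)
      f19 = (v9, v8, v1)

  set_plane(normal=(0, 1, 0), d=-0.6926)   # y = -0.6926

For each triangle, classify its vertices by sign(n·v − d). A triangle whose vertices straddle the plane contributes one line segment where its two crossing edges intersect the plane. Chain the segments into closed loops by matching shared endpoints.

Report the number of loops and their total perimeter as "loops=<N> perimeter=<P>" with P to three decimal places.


Straddling triangles (8 of 20):
  (v11,v10,v2) [++-] → (-0.713678, -0.6926, -0.176522)–(-0.713678, -0.6926, 0.176522)  len=0.3530
  (v3,v9,v4) [-++] → (0.713678, -0.6926, 0.176522)–(0.142411, -0.6926, 0.747789)  len=0.8079
  (v3,v4,v2) [-+-] → (0.142411, -0.6926, 0.747789)–(-0.142411, -0.6926, 0.747789)  len=0.2848
  (v3,v2,v6) [--+] → (-0.142411, -0.6926, -0.747789)–(0.142411, -0.6926, -0.747789)  len=0.2848
  (v3,v6,v8) [-++] → (0.142411, -0.6926, -0.747789)–(0.713678, -0.6926, -0.176522)  len=0.8079
  (v3,v8,v9) [-++] → (0.713678, -0.6926, -0.176522)–(0.713678, -0.6926, 0.176522)  len=0.3530
  (v2,v4,v11) [-++] → (-0.142411, -0.6926, 0.747789)–(-0.713678, -0.6926, 0.176522)  len=0.8079
  (v6,v2,v10) [+-+] → (-0.142411, -0.6926, -0.747789)–(-0.713678, -0.6926, -0.176522)  len=0.8079

Chained into 1 loop(s):
  loop 1: 8 segments, perimeter = 4.5073
Total perimeter = 4.507

loops=1 perimeter=4.507


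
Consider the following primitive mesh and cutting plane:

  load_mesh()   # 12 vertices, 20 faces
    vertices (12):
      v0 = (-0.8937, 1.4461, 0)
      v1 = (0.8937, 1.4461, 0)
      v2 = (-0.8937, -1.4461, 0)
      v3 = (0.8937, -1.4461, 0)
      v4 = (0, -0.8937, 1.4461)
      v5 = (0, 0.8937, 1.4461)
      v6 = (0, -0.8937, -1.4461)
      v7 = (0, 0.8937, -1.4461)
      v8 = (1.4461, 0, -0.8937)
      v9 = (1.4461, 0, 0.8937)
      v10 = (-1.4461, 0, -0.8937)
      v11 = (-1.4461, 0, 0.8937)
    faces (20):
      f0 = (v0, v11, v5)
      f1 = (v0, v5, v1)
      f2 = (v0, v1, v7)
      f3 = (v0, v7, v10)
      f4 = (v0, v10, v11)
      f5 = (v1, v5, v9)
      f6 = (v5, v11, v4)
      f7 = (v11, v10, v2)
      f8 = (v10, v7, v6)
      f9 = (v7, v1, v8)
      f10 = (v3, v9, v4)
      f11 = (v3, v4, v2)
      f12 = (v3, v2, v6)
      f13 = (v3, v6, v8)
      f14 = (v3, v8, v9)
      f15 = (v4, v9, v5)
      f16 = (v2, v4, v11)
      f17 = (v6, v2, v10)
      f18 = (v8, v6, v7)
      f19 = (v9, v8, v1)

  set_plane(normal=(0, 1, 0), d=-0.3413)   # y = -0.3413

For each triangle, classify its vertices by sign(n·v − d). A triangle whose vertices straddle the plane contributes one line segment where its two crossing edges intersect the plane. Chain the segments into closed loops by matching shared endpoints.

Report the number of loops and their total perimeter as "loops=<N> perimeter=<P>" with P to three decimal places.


loops=1 perimeter=8.945

Straddling triangles (10 of 20):
  (v5,v11,v4) [++-] → (-0.893841, -0.3413, 1.10466)–(0, -0.3413, 1.4461)  len=0.9568
  (v11,v10,v2) [++-] → (-1.31573, -0.3413, -0.682774)–(-1.31573, -0.3413, 0.682774)  len=1.3655
  (v10,v7,v6) [++-] → (0, -0.3413, -1.4461)–(-0.893841, -0.3413, -1.10466)  len=0.9568
  (v3,v9,v4) [-+-] → (1.31573, -0.3413, 0.682774)–(0.893841, -0.3413, 1.10466)  len=0.5966
  (v3,v6,v8) [--+] → (0.893841, -0.3413, -1.10466)–(1.31573, -0.3413, -0.682774)  len=0.5966
  (v3,v8,v9) [-++] → (1.31573, -0.3413, -0.682774)–(1.31573, -0.3413, 0.682774)  len=1.3655
  (v4,v9,v5) [-++] → (0.893841, -0.3413, 1.10466)–(0, -0.3413, 1.4461)  len=0.9568
  (v2,v4,v11) [--+] → (-0.893841, -0.3413, 1.10466)–(-1.31573, -0.3413, 0.682774)  len=0.5966
  (v6,v2,v10) [--+] → (-1.31573, -0.3413, -0.682774)–(-0.893841, -0.3413, -1.10466)  len=0.5966
  (v8,v6,v7) [+-+] → (0.893841, -0.3413, -1.10466)–(0, -0.3413, -1.4461)  len=0.9568

Chained into 1 loop(s):
  loop 1: 10 segments, perimeter = 8.9450
Total perimeter = 8.945


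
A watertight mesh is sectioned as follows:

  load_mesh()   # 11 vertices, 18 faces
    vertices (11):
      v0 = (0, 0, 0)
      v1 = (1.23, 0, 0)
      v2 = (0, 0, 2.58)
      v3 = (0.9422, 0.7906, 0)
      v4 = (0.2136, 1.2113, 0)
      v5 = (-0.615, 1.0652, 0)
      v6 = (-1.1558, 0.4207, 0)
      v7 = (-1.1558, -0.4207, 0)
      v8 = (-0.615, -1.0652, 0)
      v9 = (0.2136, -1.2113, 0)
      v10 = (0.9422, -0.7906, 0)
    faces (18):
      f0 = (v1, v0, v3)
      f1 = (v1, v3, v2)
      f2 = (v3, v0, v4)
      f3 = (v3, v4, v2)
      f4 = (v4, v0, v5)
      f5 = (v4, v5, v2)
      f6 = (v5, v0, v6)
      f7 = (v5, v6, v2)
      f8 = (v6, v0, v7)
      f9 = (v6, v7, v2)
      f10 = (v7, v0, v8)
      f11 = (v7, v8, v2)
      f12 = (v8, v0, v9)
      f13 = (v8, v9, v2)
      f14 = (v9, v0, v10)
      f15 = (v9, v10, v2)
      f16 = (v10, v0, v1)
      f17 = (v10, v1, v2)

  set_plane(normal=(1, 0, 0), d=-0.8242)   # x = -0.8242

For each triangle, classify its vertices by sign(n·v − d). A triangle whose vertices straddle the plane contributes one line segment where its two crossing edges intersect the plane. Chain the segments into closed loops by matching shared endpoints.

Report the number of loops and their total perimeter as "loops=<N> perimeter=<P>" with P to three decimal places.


loops=1 perimeter=4.036

Straddling triangles (6 of 18):
  (v5,v0,v6) [++-] → (-0.8242, 0.300001, 0)–(-0.8242, 0.815885, 0)  len=0.5159
  (v5,v6,v2) [+-+] → (-0.8242, 0.815885, 0)–(-0.8242, 0.300001, 0.740204)  len=0.9022
  (v6,v0,v7) [-+-] → (-0.8242, 0.300001, 0)–(-0.8242, -0.300001, 0)  len=0.6000
  (v6,v7,v2) [--+] → (-0.8242, -0.300001, 0.740204)–(-0.8242, 0.300001, 0.740204)  len=0.6000
  (v7,v0,v8) [-++] → (-0.8242, -0.300001, 0)–(-0.8242, -0.815885, 0)  len=0.5159
  (v7,v8,v2) [-++] → (-0.8242, -0.815885, 0)–(-0.8242, -0.300001, 0.740204)  len=0.9022

Chained into 1 loop(s):
  loop 1: 6 segments, perimeter = 4.0363
Total perimeter = 4.036


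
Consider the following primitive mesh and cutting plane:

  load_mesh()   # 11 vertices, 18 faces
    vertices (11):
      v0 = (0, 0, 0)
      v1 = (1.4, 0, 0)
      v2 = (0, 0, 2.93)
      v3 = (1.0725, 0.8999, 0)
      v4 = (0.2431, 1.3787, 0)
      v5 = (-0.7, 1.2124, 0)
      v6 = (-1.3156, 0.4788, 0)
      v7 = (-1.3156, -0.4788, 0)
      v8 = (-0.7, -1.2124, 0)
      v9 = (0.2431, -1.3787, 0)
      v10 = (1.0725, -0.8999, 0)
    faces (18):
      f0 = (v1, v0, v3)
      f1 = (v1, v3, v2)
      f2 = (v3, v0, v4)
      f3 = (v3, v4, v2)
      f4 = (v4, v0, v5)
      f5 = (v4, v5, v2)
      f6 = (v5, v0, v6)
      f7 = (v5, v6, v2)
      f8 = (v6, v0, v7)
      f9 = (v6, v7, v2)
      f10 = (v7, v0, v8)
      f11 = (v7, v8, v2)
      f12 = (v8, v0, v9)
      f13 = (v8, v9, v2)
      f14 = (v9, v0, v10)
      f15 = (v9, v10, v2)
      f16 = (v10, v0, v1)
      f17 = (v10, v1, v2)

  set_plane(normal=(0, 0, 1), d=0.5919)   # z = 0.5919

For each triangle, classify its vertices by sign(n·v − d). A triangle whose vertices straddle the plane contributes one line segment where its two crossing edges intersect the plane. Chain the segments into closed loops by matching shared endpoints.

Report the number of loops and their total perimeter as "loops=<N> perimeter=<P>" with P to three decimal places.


Straddling triangles (9 of 18):
  (v1,v3,v2) [--+] → (0.85584, 0.718108, 0.5919)–(1.11718, 0, 0.5919)  len=0.7642
  (v3,v4,v2) [--+] → (0.19399, 1.10018, 0.5919)–(0.85584, 0.718108, 0.5919)  len=0.7642
  (v4,v5,v2) [--+] → (-0.55859, 0.967479, 0.5919)–(0.19399, 1.10018, 0.5919)  len=0.7642
  (v5,v6,v2) [--+] → (-1.04983, 0.382076, 0.5919)–(-0.55859, 0.967479, 0.5919)  len=0.7642
  (v6,v7,v2) [--+] → (-1.04983, -0.382076, 0.5919)–(-1.04983, 0.382076, 0.5919)  len=0.7642
  (v7,v8,v2) [--+] → (-0.55859, -0.967479, 0.5919)–(-1.04983, -0.382076, 0.5919)  len=0.7642
  (v8,v9,v2) [--+] → (0.19399, -1.10018, 0.5919)–(-0.55859, -0.967479, 0.5919)  len=0.7642
  (v9,v10,v2) [--+] → (0.85584, -0.718108, 0.5919)–(0.19399, -1.10018, 0.5919)  len=0.7642
  (v10,v1,v2) [--+] → (1.11718, 0, 0.5919)–(0.85584, -0.718108, 0.5919)  len=0.7642

Chained into 1 loop(s):
  loop 1: 9 segments, perimeter = 6.8778
Total perimeter = 6.878

loops=1 perimeter=6.878


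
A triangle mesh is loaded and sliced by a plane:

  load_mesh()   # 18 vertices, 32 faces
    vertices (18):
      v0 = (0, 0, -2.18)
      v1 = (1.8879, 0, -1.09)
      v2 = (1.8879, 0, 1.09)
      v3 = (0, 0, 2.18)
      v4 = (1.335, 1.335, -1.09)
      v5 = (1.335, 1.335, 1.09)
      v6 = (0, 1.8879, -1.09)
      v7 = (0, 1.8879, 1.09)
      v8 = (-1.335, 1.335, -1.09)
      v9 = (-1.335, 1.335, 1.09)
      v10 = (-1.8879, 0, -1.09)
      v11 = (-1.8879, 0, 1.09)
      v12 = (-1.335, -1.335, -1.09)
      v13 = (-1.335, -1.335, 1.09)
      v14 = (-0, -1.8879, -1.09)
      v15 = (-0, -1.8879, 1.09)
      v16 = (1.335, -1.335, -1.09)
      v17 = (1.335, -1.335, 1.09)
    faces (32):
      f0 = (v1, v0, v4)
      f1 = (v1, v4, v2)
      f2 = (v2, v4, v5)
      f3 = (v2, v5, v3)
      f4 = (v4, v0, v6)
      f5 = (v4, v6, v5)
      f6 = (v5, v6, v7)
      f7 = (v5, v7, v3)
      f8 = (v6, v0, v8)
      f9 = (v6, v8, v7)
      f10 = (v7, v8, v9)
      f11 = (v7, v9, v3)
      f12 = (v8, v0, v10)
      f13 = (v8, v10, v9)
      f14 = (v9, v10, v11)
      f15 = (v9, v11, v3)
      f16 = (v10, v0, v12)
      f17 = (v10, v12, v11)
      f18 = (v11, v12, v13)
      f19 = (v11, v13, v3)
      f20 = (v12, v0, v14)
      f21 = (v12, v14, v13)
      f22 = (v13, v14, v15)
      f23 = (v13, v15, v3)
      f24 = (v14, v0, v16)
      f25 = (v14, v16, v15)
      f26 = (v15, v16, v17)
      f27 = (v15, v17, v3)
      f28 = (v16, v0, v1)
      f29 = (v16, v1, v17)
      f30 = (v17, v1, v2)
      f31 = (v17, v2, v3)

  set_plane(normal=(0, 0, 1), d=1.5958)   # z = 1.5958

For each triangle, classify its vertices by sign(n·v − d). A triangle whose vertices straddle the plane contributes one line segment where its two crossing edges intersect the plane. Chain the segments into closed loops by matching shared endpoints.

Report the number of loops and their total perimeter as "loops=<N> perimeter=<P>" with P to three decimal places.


Straddling triangles (8 of 32):
  (v2,v5,v3) [--+] → (0.715511, 0.715511, 1.5958)–(1.01185, 0, 1.5958)  len=0.7744
  (v5,v7,v3) [--+] → (0, 1.01185, 1.5958)–(0.715511, 0.715511, 1.5958)  len=0.7744
  (v7,v9,v3) [--+] → (-0.715511, 0.715511, 1.5958)–(0, 1.01185, 1.5958)  len=0.7744
  (v9,v11,v3) [--+] → (-1.01185, 0, 1.5958)–(-0.715511, 0.715511, 1.5958)  len=0.7744
  (v11,v13,v3) [--+] → (-0.715511, -0.715511, 1.5958)–(-1.01185, 0, 1.5958)  len=0.7744
  (v13,v15,v3) [--+] → (0, -1.01185, 1.5958)–(-0.715511, -0.715511, 1.5958)  len=0.7744
  (v15,v17,v3) [--+] → (0.715511, -0.715511, 1.5958)–(0, -1.01185, 1.5958)  len=0.7744
  (v17,v2,v3) [--+] → (1.01185, 0, 1.5958)–(0.715511, -0.715511, 1.5958)  len=0.7744

Chained into 1 loop(s):
  loop 1: 8 segments, perimeter = 6.1956
Total perimeter = 6.196

loops=1 perimeter=6.196


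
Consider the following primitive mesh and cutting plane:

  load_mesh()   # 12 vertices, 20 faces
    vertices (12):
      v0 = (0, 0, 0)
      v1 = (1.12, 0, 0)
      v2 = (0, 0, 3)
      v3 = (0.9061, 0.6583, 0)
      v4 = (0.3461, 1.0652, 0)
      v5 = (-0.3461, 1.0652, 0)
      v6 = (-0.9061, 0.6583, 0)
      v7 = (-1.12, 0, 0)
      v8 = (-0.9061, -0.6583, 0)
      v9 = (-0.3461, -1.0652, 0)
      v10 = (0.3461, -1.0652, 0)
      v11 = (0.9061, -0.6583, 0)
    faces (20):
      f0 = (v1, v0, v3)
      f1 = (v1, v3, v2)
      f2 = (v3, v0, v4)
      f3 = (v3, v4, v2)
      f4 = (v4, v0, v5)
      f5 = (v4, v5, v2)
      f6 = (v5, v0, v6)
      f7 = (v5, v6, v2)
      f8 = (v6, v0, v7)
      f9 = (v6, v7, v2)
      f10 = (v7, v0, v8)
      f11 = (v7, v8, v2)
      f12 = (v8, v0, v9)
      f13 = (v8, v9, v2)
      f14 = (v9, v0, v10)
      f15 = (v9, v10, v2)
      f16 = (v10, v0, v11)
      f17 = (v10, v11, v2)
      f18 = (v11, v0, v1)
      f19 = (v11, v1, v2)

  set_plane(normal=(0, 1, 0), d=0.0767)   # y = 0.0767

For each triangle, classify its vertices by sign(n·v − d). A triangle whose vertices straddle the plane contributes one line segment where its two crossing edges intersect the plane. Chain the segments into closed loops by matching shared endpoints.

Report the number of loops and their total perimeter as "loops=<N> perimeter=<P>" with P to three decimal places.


Straddling triangles (10 of 20):
  (v1,v0,v3) [--+] → (0.105572, 0.0767, 0)–(1.09508, 0.0767, 0)  len=0.9895
  (v1,v3,v2) [-+-] → (1.09508, 0.0767, 0)–(0.105572, 0.0767, 2.65046)  len=2.8291
  (v3,v0,v4) [+-+] → (0.105572, 0.0767, 0)–(0.024921, 0.0767, 0)  len=0.0807
  (v3,v4,v2) [++-] → (0.024921, 0.0767, 2.78398)–(0.105572, 0.0767, 2.65046)  len=0.1560
  (v4,v0,v5) [+-+] → (0.024921, 0.0767, 0)–(-0.024921, 0.0767, 0)  len=0.0498
  (v4,v5,v2) [++-] → (-0.024921, 0.0767, 2.78398)–(0.024921, 0.0767, 2.78398)  len=0.0498
  (v5,v0,v6) [+-+] → (-0.024921, 0.0767, 0)–(-0.105572, 0.0767, 0)  len=0.0807
  (v5,v6,v2) [++-] → (-0.105572, 0.0767, 2.65046)–(-0.024921, 0.0767, 2.78398)  len=0.1560
  (v6,v0,v7) [+--] → (-0.105572, 0.0767, 0)–(-1.09508, 0.0767, 0)  len=0.9895
  (v6,v7,v2) [+--] → (-1.09508, 0.0767, 0)–(-0.105572, 0.0767, 2.65046)  len=2.8291

Chained into 1 loop(s):
  loop 1: 10 segments, perimeter = 8.2103
Total perimeter = 8.210

loops=1 perimeter=8.210


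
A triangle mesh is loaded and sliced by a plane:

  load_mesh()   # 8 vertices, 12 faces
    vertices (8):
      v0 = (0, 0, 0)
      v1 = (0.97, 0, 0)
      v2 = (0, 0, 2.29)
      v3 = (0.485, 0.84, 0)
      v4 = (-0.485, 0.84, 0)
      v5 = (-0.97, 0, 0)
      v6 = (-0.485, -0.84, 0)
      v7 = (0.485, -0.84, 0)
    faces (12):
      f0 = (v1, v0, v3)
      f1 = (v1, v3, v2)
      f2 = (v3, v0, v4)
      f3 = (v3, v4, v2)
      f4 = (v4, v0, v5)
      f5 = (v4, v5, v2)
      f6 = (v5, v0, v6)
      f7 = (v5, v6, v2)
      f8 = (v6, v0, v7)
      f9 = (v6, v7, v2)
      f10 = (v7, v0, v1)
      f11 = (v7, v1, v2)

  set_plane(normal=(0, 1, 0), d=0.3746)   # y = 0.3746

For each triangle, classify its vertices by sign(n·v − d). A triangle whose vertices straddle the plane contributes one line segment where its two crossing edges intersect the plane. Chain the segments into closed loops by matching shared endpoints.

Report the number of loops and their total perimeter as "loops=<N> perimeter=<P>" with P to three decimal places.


loops=1 perimeter=4.696

Straddling triangles (6 of 12):
  (v1,v0,v3) [--+] → (0.216287, 0.3746, 0)–(0.753713, 0.3746, 0)  len=0.5374
  (v1,v3,v2) [-+-] → (0.753713, 0.3746, 0)–(0.216287, 0.3746, 1.26877)  len=1.3779
  (v3,v0,v4) [+-+] → (0.216287, 0.3746, 0)–(-0.216287, 0.3746, 0)  len=0.4326
  (v3,v4,v2) [++-] → (-0.216287, 0.3746, 1.26877)–(0.216287, 0.3746, 1.26877)  len=0.4326
  (v4,v0,v5) [+--] → (-0.216287, 0.3746, 0)–(-0.753713, 0.3746, 0)  len=0.5374
  (v4,v5,v2) [+--] → (-0.753713, 0.3746, 0)–(-0.216287, 0.3746, 1.26877)  len=1.3779

Chained into 1 loop(s):
  loop 1: 6 segments, perimeter = 4.6958
Total perimeter = 4.696


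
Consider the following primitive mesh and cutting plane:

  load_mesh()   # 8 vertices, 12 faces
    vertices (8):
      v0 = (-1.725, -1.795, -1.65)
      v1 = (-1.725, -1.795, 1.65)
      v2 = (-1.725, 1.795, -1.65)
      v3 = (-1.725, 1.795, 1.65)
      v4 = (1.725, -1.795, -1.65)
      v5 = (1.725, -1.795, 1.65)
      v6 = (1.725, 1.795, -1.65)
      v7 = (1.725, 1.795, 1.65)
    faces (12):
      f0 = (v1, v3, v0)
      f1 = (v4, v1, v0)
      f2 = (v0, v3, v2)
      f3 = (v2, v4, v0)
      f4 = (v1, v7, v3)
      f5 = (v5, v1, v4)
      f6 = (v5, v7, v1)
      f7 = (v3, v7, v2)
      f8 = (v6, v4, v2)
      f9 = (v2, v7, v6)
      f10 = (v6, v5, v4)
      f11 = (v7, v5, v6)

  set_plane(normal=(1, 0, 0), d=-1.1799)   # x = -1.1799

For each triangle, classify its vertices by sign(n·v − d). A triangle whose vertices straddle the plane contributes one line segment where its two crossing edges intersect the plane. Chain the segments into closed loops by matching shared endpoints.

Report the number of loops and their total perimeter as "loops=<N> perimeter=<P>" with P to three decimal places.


loops=1 perimeter=13.780

Straddling triangles (8 of 12):
  (v4,v1,v0) [+--] → (-1.1799, -1.795, 1.1286)–(-1.1799, -1.795, -1.65)  len=2.7786
  (v2,v4,v0) [-+-] → (-1.1799, 1.22778, -1.65)–(-1.1799, -1.795, -1.65)  len=3.0228
  (v1,v7,v3) [-+-] → (-1.1799, -1.22778, 1.65)–(-1.1799, 1.795, 1.65)  len=3.0228
  (v5,v1,v4) [+-+] → (-1.1799, -1.795, 1.65)–(-1.1799, -1.795, 1.1286)  len=0.5214
  (v5,v7,v1) [++-] → (-1.1799, -1.22778, 1.65)–(-1.1799, -1.795, 1.65)  len=0.5672
  (v3,v7,v2) [-+-] → (-1.1799, 1.795, 1.65)–(-1.1799, 1.795, -1.1286)  len=2.7786
  (v6,v4,v2) [++-] → (-1.1799, 1.22778, -1.65)–(-1.1799, 1.795, -1.65)  len=0.5672
  (v2,v7,v6) [-++] → (-1.1799, 1.795, -1.1286)–(-1.1799, 1.795, -1.65)  len=0.5214

Chained into 1 loop(s):
  loop 1: 8 segments, perimeter = 13.7800
Total perimeter = 13.780


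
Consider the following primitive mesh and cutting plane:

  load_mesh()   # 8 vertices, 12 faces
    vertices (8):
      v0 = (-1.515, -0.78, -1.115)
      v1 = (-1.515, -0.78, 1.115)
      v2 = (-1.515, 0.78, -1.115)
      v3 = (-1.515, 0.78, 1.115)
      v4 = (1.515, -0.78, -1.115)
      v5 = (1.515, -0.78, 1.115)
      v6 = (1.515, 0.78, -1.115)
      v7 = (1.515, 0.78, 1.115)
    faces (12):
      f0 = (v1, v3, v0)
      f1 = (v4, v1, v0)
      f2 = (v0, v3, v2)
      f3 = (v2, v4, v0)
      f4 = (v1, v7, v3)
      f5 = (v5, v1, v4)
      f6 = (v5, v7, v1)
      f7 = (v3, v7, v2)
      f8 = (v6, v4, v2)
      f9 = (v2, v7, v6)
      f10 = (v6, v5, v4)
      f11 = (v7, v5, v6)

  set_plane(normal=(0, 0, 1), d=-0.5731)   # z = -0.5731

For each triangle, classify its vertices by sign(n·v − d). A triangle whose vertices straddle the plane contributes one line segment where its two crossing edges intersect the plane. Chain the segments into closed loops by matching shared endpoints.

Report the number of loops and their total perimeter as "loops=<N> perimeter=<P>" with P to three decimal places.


Straddling triangles (8 of 12):
  (v1,v3,v0) [++-] → (-1.515, -0.400913, -0.5731)–(-1.515, -0.78, -0.5731)  len=0.3791
  (v4,v1,v0) [-+-] → (0.778696, -0.78, -0.5731)–(-1.515, -0.78, -0.5731)  len=2.2937
  (v0,v3,v2) [-+-] → (-1.515, -0.400913, -0.5731)–(-1.515, 0.78, -0.5731)  len=1.1809
  (v5,v1,v4) [++-] → (0.778696, -0.78, -0.5731)–(1.515, -0.78, -0.5731)  len=0.7363
  (v3,v7,v2) [++-] → (-0.778696, 0.78, -0.5731)–(-1.515, 0.78, -0.5731)  len=0.7363
  (v2,v7,v6) [-+-] → (-0.778696, 0.78, -0.5731)–(1.515, 0.78, -0.5731)  len=2.2937
  (v6,v5,v4) [-+-] → (1.515, 0.400913, -0.5731)–(1.515, -0.78, -0.5731)  len=1.1809
  (v7,v5,v6) [++-] → (1.515, 0.400913, -0.5731)–(1.515, 0.78, -0.5731)  len=0.3791

Chained into 1 loop(s):
  loop 1: 8 segments, perimeter = 9.1800
Total perimeter = 9.180

loops=1 perimeter=9.180


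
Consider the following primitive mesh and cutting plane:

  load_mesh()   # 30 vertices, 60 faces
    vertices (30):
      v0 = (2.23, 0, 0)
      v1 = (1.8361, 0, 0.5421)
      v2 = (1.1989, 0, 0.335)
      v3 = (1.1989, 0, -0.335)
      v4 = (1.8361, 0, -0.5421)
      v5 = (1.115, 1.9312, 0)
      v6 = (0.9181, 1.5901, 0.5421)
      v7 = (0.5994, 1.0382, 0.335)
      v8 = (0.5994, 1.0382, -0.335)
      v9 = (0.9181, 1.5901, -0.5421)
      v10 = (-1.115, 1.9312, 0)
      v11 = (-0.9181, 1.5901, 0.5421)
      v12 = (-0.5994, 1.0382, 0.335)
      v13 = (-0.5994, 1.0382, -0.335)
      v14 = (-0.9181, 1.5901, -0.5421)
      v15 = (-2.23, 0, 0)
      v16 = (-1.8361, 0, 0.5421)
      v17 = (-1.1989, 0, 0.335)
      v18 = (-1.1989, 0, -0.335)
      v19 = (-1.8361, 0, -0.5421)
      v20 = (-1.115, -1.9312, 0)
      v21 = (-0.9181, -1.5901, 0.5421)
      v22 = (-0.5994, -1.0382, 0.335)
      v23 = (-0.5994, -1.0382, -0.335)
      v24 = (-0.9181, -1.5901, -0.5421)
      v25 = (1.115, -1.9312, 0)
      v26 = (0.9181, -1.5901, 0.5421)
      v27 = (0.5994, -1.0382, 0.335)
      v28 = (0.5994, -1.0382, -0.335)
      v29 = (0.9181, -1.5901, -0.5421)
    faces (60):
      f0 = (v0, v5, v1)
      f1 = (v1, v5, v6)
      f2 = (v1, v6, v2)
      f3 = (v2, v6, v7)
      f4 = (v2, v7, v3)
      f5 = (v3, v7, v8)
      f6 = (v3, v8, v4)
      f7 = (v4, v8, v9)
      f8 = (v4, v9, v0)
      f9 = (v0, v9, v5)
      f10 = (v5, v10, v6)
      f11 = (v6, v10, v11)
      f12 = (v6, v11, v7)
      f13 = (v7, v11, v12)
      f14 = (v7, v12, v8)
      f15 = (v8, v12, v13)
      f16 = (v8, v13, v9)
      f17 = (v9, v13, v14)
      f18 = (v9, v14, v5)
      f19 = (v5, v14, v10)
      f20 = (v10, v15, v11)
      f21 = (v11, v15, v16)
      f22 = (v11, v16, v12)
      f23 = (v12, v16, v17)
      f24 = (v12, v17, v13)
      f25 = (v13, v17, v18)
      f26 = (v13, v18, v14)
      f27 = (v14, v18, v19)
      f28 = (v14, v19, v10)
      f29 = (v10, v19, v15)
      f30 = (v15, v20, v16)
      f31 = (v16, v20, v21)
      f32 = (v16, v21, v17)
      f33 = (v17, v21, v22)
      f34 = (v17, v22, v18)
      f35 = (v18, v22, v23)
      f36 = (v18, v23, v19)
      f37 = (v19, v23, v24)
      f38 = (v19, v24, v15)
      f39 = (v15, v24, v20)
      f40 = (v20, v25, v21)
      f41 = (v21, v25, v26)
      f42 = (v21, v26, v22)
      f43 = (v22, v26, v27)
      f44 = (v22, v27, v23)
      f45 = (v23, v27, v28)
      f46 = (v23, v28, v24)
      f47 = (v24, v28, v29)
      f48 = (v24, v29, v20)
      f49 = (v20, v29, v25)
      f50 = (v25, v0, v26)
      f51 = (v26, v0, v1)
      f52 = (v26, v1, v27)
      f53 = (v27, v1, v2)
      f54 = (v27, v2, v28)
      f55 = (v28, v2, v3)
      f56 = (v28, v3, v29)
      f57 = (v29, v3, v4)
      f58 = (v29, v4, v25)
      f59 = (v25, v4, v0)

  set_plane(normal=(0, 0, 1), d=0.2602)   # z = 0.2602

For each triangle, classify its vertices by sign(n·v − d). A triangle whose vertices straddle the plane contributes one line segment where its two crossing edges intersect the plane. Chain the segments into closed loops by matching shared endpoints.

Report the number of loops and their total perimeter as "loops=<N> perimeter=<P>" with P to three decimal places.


loops=2 perimeter=19.439

Straddling triangles (24 of 60):
  (v0,v5,v1) [--+] → (1.46112, 1.00425, 0.2602)–(2.04093, 0, 0.2602)  len=1.1596
  (v1,v5,v6) [+-+] → (1.46112, 1.00425, 0.2602)–(1.02049, 1.76748, 0.2602)  len=0.8813
  (v2,v7,v3) [++-] → (0.666329, 0.922293, 0.2602)–(1.1989, 0, 0.2602)  len=1.0650
  (v3,v7,v8) [-+-] → (0.666329, 0.922293, 0.2602)–(0.5994, 1.0382, 0.2602)  len=0.1338
  (v5,v10,v6) [--+] → (-0.139142, 1.76748, 0.2602)–(1.02049, 1.76748, 0.2602)  len=1.1596
  (v6,v10,v11) [+-+] → (-0.139142, 1.76748, 0.2602)–(-1.02049, 1.76748, 0.2602)  len=0.8813
  (v7,v12,v8) [++-] → (-0.465564, 1.0382, 0.2602)–(0.5994, 1.0382, 0.2602)  len=1.0650
  (v8,v12,v13) [-+-] → (-0.465564, 1.0382, 0.2602)–(-0.5994, 1.0382, 0.2602)  len=0.1338
  (v10,v15,v11) [--+] → (-1.60031, 0.763225, 0.2602)–(-1.02049, 1.76748, 0.2602)  len=1.1596
  (v11,v15,v16) [+-+] → (-1.60031, 0.763225, 0.2602)–(-2.04093, 0, 0.2602)  len=0.8813
  (v12,v17,v13) [++-] → (-1.13197, 0.115907, 0.2602)–(-0.5994, 1.0382, 0.2602)  len=1.0650
  (v13,v17,v18) [-+-] → (-1.13197, 0.115907, 0.2602)–(-1.1989, 0, 0.2602)  len=0.1338
  (v15,v20,v16) [--+] → (-1.46112, -1.00425, 0.2602)–(-2.04093, 0, 0.2602)  len=1.1596
  (v16,v20,v21) [+-+] → (-1.46112, -1.00425, 0.2602)–(-1.02049, -1.76748, 0.2602)  len=0.8813
  (v17,v22,v18) [++-] → (-0.666329, -0.922293, 0.2602)–(-1.1989, 0, 0.2602)  len=1.0650
  (v18,v22,v23) [-+-] → (-0.666329, -0.922293, 0.2602)–(-0.5994, -1.0382, 0.2602)  len=0.1338
  (v20,v25,v21) [--+] → (0.139142, -1.76748, 0.2602)–(-1.02049, -1.76748, 0.2602)  len=1.1596
  (v21,v25,v26) [+-+] → (0.139142, -1.76748, 0.2602)–(1.02049, -1.76748, 0.2602)  len=0.8813
  (v22,v27,v23) [++-] → (0.465564, -1.0382, 0.2602)–(-0.5994, -1.0382, 0.2602)  len=1.0650
  (v23,v27,v28) [-+-] → (0.465564, -1.0382, 0.2602)–(0.5994, -1.0382, 0.2602)  len=0.1338
  (v25,v0,v26) [--+] → (1.60031, -0.763225, 0.2602)–(1.02049, -1.76748, 0.2602)  len=1.1596
  (v26,v0,v1) [+-+] → (1.60031, -0.763225, 0.2602)–(2.04093, 0, 0.2602)  len=0.8813
  (v27,v2,v28) [++-] → (1.13197, -0.115907, 0.2602)–(0.5994, -1.0382, 0.2602)  len=1.0650
  (v28,v2,v3) [-+-] → (1.13197, -0.115907, 0.2602)–(1.1989, 0, 0.2602)  len=0.1338

Chained into 2 loop(s):
  loop 1: 12 segments, perimeter = 12.2456
  loop 2: 12 segments, perimeter = 7.1930
Total perimeter = 19.439


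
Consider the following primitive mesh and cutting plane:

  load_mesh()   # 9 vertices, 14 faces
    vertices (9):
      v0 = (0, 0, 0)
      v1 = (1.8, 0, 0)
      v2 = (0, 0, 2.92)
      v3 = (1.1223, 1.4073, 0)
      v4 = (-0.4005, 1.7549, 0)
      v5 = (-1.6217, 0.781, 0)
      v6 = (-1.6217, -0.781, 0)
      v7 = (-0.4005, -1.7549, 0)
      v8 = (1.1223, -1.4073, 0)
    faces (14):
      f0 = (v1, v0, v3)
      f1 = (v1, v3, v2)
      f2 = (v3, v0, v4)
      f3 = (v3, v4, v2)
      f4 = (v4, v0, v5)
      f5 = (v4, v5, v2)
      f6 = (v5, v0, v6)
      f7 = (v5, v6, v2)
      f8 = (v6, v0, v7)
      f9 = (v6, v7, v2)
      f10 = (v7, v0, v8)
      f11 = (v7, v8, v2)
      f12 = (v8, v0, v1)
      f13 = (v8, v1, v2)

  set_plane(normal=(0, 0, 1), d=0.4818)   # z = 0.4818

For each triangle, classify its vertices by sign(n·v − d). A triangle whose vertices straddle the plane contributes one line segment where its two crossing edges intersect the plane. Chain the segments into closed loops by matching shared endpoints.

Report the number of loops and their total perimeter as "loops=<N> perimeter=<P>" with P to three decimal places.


loops=1 perimeter=9.130

Straddling triangles (7 of 14):
  (v1,v3,v2) [--+] → (0.937121, 1.1751, 0.4818)–(1.503, 0, 0.4818)  len=1.3043
  (v3,v4,v2) [--+] → (-0.334418, 1.46534, 0.4818)–(0.937121, 1.1751, 0.4818)  len=1.3042
  (v4,v5,v2) [--+] → (-1.35412, 0.652135, 0.4818)–(-0.334418, 1.46534, 0.4818)  len=1.3043
  (v5,v6,v2) [--+] → (-1.35412, -0.652135, 0.4818)–(-1.35412, 0.652135, 0.4818)  len=1.3043
  (v6,v7,v2) [--+] → (-0.334418, -1.46534, 0.4818)–(-1.35412, -0.652135, 0.4818)  len=1.3043
  (v7,v8,v2) [--+] → (0.937121, -1.1751, 0.4818)–(-0.334418, -1.46534, 0.4818)  len=1.3042
  (v8,v1,v2) [--+] → (1.503, 0, 0.4818)–(0.937121, -1.1751, 0.4818)  len=1.3043

Chained into 1 loop(s):
  loop 1: 7 segments, perimeter = 9.1298
Total perimeter = 9.130


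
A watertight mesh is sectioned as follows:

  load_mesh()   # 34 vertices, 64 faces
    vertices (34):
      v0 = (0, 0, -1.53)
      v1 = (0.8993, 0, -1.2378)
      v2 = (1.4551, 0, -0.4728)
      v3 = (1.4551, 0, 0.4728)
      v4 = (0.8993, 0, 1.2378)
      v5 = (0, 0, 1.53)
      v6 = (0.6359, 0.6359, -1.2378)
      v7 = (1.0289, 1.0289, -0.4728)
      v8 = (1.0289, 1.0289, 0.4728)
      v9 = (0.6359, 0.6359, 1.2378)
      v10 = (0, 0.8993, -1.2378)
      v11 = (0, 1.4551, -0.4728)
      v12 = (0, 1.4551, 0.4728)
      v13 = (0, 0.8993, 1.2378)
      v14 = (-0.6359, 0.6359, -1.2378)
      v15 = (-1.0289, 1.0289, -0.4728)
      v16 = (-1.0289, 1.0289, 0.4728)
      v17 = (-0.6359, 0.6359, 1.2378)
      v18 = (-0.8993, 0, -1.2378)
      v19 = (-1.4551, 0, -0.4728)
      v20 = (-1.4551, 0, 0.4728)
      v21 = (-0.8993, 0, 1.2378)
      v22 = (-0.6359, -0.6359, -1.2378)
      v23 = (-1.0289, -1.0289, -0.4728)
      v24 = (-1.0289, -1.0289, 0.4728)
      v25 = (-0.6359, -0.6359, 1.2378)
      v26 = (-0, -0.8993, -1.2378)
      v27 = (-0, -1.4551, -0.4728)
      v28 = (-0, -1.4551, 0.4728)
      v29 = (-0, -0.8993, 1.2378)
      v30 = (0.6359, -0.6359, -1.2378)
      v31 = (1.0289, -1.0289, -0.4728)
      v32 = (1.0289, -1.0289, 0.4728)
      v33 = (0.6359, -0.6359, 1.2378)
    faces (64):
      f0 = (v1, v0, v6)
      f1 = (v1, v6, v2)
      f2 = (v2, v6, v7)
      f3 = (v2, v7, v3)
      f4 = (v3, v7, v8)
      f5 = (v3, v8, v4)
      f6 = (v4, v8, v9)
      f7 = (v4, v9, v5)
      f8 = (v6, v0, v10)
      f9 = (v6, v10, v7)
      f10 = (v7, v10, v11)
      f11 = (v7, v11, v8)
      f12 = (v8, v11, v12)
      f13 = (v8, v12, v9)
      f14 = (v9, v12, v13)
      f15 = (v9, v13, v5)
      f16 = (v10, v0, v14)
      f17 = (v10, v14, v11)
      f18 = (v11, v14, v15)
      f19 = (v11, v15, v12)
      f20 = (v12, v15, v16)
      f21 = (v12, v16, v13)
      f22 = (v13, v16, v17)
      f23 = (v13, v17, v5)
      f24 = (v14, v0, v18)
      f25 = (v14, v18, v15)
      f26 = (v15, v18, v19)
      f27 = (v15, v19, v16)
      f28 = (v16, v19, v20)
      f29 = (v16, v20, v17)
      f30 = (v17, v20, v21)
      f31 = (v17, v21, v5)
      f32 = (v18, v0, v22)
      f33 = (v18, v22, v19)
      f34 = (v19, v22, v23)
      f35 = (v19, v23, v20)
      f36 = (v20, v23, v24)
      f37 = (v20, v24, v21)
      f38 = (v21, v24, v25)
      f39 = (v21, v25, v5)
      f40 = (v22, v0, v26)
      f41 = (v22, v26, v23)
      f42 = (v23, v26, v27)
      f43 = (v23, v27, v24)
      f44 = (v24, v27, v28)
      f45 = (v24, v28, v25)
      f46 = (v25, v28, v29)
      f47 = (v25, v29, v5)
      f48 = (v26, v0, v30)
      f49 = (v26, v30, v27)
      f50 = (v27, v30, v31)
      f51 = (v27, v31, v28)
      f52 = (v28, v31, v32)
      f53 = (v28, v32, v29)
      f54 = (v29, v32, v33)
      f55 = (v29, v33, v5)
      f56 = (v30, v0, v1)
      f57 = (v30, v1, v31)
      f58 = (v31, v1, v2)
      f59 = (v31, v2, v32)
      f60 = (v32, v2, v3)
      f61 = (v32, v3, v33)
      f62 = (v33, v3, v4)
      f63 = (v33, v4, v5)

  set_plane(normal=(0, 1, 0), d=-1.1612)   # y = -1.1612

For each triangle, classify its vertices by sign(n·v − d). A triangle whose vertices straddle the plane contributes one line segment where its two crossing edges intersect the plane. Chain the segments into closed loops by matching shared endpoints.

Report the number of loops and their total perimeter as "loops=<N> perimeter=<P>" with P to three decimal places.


Straddling triangles (10 of 64):
  (v23,v26,v27) [++-] → (0, -1.1612, -0.877322)–(-0.709511, -1.1612, -0.4728)  len=0.8167
  (v23,v27,v24) [+-+] → (-0.709511, -1.1612, -0.4728)–(-0.709511, -1.1612, 0.179269)  len=0.6521
  (v24,v27,v28) [+--] → (-0.709511, -1.1612, 0.179269)–(-0.709511, -1.1612, 0.4728)  len=0.2935
  (v24,v28,v25) [+-+] → (-0.709511, -1.1612, 0.4728)–(-0.228138, -1.1612, 0.747255)  len=0.5541
  (v25,v28,v29) [+-+] → (-0.228138, -1.1612, 0.747255)–(0, -1.1612, 0.877322)  len=0.2626
  (v26,v30,v27) [++-] → (0.228138, -1.1612, -0.747255)–(0, -1.1612, -0.877322)  len=0.2626
  (v27,v30,v31) [-++] → (0.228138, -1.1612, -0.747255)–(0.709511, -1.1612, -0.4728)  len=0.5541
  (v27,v31,v28) [-+-] → (0.709511, -1.1612, -0.4728)–(0.709511, -1.1612, -0.179269)  len=0.2935
  (v28,v31,v32) [-++] → (0.709511, -1.1612, -0.179269)–(0.709511, -1.1612, 0.4728)  len=0.6521
  (v28,v32,v29) [-++] → (0.709511, -1.1612, 0.4728)–(0, -1.1612, 0.877322)  len=0.8167

Chained into 1 loop(s):
  loop 1: 10 segments, perimeter = 5.1581
Total perimeter = 5.158

loops=1 perimeter=5.158


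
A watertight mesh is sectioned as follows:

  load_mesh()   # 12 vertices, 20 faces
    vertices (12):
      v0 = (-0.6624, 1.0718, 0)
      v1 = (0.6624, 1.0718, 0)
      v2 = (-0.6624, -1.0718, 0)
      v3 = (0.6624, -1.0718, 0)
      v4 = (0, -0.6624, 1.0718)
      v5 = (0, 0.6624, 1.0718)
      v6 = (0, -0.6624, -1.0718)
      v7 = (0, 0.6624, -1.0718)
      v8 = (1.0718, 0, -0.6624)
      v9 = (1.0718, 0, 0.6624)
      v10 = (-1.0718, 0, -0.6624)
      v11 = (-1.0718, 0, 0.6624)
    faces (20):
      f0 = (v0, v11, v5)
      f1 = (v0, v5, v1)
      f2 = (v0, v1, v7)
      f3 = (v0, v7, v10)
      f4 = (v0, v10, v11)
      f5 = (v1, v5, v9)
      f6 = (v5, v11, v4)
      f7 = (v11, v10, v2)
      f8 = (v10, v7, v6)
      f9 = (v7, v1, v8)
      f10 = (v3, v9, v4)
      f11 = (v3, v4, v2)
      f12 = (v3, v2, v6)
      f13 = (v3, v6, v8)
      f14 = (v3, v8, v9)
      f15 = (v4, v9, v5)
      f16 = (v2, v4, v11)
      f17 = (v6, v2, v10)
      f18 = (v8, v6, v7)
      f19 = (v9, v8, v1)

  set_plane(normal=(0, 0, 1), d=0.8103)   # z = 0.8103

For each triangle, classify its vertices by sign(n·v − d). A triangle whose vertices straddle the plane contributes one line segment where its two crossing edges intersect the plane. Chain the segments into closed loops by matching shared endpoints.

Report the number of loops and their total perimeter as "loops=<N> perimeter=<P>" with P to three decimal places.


loops=1 perimeter=4.562

Straddling triangles (8 of 20):
  (v0,v11,v5) [--+] → (-0.684601, 0.239299, 0.8103)–(-0.161614, 0.762286, 0.8103)  len=0.7396
  (v0,v5,v1) [-+-] → (-0.161614, 0.762286, 0.8103)–(0.161614, 0.762286, 0.8103)  len=0.3232
  (v1,v5,v9) [-+-] → (0.161614, 0.762286, 0.8103)–(0.684601, 0.239299, 0.8103)  len=0.7396
  (v5,v11,v4) [+-+] → (-0.684601, 0.239299, 0.8103)–(-0.684601, -0.239299, 0.8103)  len=0.4786
  (v3,v9,v4) [--+] → (0.684601, -0.239299, 0.8103)–(0.161614, -0.762286, 0.8103)  len=0.7396
  (v3,v4,v2) [-+-] → (0.161614, -0.762286, 0.8103)–(-0.161614, -0.762286, 0.8103)  len=0.3232
  (v4,v9,v5) [+-+] → (0.684601, -0.239299, 0.8103)–(0.684601, 0.239299, 0.8103)  len=0.4786
  (v2,v4,v11) [-+-] → (-0.161614, -0.762286, 0.8103)–(-0.684601, -0.239299, 0.8103)  len=0.7396

Chained into 1 loop(s):
  loop 1: 8 segments, perimeter = 4.5621
Total perimeter = 4.562


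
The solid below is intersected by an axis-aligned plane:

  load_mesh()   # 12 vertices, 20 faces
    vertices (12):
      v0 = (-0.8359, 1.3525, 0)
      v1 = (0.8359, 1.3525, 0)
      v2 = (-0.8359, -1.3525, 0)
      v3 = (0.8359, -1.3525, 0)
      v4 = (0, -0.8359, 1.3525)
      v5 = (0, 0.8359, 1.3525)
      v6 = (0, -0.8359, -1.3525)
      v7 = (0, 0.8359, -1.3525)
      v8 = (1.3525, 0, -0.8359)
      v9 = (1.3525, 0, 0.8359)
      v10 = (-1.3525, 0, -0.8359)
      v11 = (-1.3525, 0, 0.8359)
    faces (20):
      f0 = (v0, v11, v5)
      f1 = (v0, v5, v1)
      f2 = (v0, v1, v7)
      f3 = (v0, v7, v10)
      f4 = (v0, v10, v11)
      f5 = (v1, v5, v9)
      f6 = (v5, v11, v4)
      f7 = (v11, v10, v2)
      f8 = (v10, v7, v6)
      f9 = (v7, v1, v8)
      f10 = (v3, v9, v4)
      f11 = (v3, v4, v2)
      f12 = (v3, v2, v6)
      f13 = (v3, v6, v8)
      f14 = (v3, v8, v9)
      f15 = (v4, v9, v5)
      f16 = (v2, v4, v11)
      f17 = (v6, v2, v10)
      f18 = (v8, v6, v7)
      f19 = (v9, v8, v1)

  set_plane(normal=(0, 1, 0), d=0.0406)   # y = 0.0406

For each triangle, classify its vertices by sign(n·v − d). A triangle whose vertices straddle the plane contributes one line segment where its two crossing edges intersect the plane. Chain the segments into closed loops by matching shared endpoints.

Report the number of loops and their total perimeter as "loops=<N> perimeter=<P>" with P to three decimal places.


loops=1 perimeter=9.037

Straddling triangles (10 of 20):
  (v0,v11,v5) [+-+] → (-1.33699, 0.0406, 0.810808)–(-1.28681, 0.0406, 0.860991)  len=0.0710
  (v0,v7,v10) [++-] → (-1.28681, 0.0406, -0.860991)–(-1.33699, 0.0406, -0.810808)  len=0.0710
  (v0,v10,v11) [+--] → (-1.33699, 0.0406, -0.810808)–(-1.33699, 0.0406, 0.810808)  len=1.6216
  (v1,v5,v9) [++-] → (1.28681, 0.0406, 0.860991)–(1.33699, 0.0406, 0.810808)  len=0.0710
  (v5,v11,v4) [+--] → (-1.28681, 0.0406, 0.860991)–(0, 0.0406, 1.3525)  len=1.3775
  (v10,v7,v6) [-+-] → (-1.28681, 0.0406, -0.860991)–(0, 0.0406, -1.3525)  len=1.3775
  (v7,v1,v8) [++-] → (1.33699, 0.0406, -0.810808)–(1.28681, 0.0406, -0.860991)  len=0.0710
  (v4,v9,v5) [--+] → (1.28681, 0.0406, 0.860991)–(0, 0.0406, 1.3525)  len=1.3775
  (v8,v6,v7) [--+] → (0, 0.0406, -1.3525)–(1.28681, 0.0406, -0.860991)  len=1.3775
  (v9,v8,v1) [--+] → (1.33699, 0.0406, -0.810808)–(1.33699, 0.0406, 0.810808)  len=1.6216

Chained into 1 loop(s):
  loop 1: 10 segments, perimeter = 9.0370
Total perimeter = 9.037


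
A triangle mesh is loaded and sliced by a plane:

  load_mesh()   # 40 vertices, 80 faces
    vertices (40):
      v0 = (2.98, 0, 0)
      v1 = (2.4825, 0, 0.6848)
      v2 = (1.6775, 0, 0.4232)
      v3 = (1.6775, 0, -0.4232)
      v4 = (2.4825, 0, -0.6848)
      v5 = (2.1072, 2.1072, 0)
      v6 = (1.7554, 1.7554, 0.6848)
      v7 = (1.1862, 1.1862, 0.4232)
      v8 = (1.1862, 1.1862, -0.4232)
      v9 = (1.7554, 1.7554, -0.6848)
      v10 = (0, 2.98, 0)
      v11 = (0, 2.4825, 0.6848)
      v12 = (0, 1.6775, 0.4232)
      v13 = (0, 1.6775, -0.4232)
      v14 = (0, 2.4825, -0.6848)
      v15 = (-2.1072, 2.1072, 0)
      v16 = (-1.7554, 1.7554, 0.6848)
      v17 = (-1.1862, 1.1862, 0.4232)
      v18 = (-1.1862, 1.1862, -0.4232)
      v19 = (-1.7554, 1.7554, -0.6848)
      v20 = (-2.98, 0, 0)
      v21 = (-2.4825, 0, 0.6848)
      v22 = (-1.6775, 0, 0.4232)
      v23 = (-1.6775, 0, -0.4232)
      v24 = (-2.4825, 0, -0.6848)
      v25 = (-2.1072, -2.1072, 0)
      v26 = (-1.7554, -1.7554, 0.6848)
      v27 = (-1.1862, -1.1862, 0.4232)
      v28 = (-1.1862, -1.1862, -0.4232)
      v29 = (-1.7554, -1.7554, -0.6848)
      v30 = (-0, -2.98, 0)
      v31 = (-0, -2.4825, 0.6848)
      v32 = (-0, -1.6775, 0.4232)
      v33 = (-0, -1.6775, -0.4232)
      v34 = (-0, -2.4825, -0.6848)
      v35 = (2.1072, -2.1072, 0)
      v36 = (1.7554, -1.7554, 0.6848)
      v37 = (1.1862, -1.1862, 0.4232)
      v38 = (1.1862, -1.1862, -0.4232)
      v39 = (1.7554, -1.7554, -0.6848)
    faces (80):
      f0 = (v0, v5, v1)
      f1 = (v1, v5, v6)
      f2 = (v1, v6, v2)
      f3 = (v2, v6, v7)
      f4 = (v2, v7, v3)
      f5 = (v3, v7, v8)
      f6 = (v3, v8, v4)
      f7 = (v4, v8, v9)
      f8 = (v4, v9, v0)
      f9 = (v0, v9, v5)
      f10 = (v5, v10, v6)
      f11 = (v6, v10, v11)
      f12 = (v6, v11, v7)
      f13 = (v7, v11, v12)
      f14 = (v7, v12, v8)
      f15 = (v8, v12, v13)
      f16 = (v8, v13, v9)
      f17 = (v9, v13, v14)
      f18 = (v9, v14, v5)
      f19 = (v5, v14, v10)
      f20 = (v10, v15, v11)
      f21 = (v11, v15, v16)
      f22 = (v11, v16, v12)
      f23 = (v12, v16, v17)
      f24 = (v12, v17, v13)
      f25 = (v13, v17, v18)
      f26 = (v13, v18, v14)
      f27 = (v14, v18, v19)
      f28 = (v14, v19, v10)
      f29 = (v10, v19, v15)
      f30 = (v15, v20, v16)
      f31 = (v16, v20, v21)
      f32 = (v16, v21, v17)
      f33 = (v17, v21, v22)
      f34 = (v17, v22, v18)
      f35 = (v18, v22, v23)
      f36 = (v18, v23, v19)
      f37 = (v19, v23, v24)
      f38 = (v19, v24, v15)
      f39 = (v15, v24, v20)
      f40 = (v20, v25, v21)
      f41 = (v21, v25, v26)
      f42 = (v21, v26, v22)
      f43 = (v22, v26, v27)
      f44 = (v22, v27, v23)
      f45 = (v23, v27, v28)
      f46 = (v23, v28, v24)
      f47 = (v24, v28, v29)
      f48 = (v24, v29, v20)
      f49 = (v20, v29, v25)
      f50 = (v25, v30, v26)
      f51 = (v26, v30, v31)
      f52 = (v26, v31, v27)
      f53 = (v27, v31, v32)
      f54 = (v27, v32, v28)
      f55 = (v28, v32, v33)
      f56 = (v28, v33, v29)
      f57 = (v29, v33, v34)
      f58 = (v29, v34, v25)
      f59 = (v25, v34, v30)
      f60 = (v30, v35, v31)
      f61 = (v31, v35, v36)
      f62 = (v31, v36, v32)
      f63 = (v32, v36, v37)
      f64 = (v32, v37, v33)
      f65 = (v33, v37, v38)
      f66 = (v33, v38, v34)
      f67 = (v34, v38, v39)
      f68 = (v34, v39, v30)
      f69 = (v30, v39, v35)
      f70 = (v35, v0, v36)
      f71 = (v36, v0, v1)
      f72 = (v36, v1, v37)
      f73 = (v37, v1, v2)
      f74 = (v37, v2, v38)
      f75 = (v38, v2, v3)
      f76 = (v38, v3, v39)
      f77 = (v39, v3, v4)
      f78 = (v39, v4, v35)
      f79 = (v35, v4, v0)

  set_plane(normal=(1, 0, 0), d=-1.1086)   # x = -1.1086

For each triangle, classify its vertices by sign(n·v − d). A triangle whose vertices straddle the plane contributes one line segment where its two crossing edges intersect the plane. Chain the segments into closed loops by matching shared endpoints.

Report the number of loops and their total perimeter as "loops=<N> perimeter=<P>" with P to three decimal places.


Straddling triangles (20 of 80):
  (v10,v15,v11) [+-+] → (-1.1086, 2.52082, 0)–(-1.1086, 2.28505, 0.324526)  len=0.4011
  (v11,v15,v16) [+--] → (-1.1086, 2.28505, 0.324526)–(-1.1086, 2.02331, 0.6848)  len=0.4453
  (v11,v16,v12) [+-+] → (-1.1086, 2.02331, 0.6848)–(-1.1086, 1.7267, 0.58841)  len=0.3119
  (v12,v16,v17) [+--] → (-1.1086, 1.7267, 0.58841)–(-1.1086, 1.21834, 0.4232)  len=0.5345
  (v12,v17,v13) [+-+] → (-1.1086, 1.21834, 0.4232)–(-1.1086, 1.21834, 0.367829)  len=0.0554
  (v13,v17,v18) [+--] → (-1.1086, 1.21834, 0.367829)–(-1.1086, 1.21834, -0.4232)  len=0.7910
  (v13,v18,v14) [+-+] → (-1.1086, 1.21834, -0.4232)–(-1.1086, 1.271, -0.440314)  len=0.0554
  (v14,v18,v19) [+--] → (-1.1086, 1.271, -0.440314)–(-1.1086, 2.02331, -0.6848)  len=0.7910
  (v14,v19,v10) [+-+] → (-1.1086, 2.02331, -0.6848)–(-1.1086, 2.20662, -0.432477)  len=0.3119
  (v10,v19,v15) [+--] → (-1.1086, 2.20662, -0.432477)–(-1.1086, 2.52082, 0)  len=0.5346
  (v25,v30,v26) [-+-] → (-1.1086, -2.52082, 0)–(-1.1086, -2.20662, 0.432477)  len=0.5346
  (v26,v30,v31) [-++] → (-1.1086, -2.20662, 0.432477)–(-1.1086, -2.02331, 0.6848)  len=0.3119
  (v26,v31,v27) [-+-] → (-1.1086, -2.02331, 0.6848)–(-1.1086, -1.271, 0.440314)  len=0.7910
  (v27,v31,v32) [-++] → (-1.1086, -1.271, 0.440314)–(-1.1086, -1.21834, 0.4232)  len=0.0554
  (v27,v32,v28) [-+-] → (-1.1086, -1.21834, 0.4232)–(-1.1086, -1.21834, -0.367829)  len=0.7910
  (v28,v32,v33) [-++] → (-1.1086, -1.21834, -0.367829)–(-1.1086, -1.21834, -0.4232)  len=0.0554
  (v28,v33,v29) [-+-] → (-1.1086, -1.21834, -0.4232)–(-1.1086, -1.7267, -0.58841)  len=0.5345
  (v29,v33,v34) [-++] → (-1.1086, -1.7267, -0.58841)–(-1.1086, -2.02331, -0.6848)  len=0.3119
  (v29,v34,v25) [-+-] → (-1.1086, -2.02331, -0.6848)–(-1.1086, -2.28505, -0.324526)  len=0.4453
  (v25,v34,v30) [-++] → (-1.1086, -2.28505, -0.324526)–(-1.1086, -2.52082, 0)  len=0.4011

Chained into 2 loop(s):
  loop 1: 10 segments, perimeter = 4.2321
  loop 2: 10 segments, perimeter = 4.2321
Total perimeter = 8.464

loops=2 perimeter=8.464
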